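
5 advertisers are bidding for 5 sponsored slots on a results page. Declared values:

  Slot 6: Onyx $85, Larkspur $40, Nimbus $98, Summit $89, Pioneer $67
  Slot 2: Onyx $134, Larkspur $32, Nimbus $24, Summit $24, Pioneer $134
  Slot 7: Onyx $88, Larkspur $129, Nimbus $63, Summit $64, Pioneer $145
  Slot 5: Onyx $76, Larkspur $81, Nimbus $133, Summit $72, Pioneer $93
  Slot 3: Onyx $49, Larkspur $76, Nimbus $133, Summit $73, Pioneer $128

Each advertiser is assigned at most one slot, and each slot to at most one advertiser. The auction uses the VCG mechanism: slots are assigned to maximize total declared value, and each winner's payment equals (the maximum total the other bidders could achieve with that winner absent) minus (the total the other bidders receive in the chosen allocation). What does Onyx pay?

Onyx pays $6.

Efficient allocation: Onyx→Slot 2 ($134), Larkspur→Slot 7 ($129), Nimbus→Slot 5 ($133), Summit→Slot 6 ($89), Pioneer→Slot 3 ($128); total welfare W = $613.
Onyx receives Slot 2 at value $134, so the others get W − 134 = $479.
Without Onyx: best allocation of the remaining 4 bidders over all 5 slots is Larkspur→Slot 7 ($129), Nimbus→Slot 5 ($133), Summit→Slot 6 ($89), Pioneer→Slot 2 ($134), total $485.
VCG payment = (others' best without Onyx) − (others' welfare with Onyx) = 485 − 479 = $6.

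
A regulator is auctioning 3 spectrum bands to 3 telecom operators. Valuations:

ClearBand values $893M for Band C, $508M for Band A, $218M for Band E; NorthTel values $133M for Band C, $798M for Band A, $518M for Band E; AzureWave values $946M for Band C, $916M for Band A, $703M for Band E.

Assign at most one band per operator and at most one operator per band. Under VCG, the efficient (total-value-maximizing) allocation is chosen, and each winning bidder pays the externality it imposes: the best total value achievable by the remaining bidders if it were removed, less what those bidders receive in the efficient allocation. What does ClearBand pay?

Efficient allocation: ClearBand→Band C ($893M), NorthTel→Band A ($798M), AzureWave→Band E ($703M); total welfare W = $2394M.
ClearBand receives Band C at value $893M, so the others get W − 893 = $1501M.
Without ClearBand: best allocation of the remaining 2 bidders over all 3 bands is NorthTel→Band A ($798M), AzureWave→Band C ($946M), total $1744M.
VCG payment = (others' best without ClearBand) − (others' welfare with ClearBand) = 1744 − 1501 = $243M.

ClearBand pays $243M.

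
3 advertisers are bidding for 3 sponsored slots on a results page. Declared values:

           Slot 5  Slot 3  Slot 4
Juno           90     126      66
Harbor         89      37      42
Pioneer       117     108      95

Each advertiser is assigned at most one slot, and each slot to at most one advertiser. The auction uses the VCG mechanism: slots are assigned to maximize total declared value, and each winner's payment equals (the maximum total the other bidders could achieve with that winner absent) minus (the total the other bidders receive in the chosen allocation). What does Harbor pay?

Efficient allocation: Juno→Slot 3 ($126), Harbor→Slot 5 ($89), Pioneer→Slot 4 ($95); total welfare W = $310.
Harbor receives Slot 5 at value $89, so the others get W − 89 = $221.
Without Harbor: best allocation of the remaining 2 bidders over all 3 slots is Juno→Slot 3 ($126), Pioneer→Slot 5 ($117), total $243.
VCG payment = (others' best without Harbor) − (others' welfare with Harbor) = 243 − 221 = $22.

Harbor pays $22.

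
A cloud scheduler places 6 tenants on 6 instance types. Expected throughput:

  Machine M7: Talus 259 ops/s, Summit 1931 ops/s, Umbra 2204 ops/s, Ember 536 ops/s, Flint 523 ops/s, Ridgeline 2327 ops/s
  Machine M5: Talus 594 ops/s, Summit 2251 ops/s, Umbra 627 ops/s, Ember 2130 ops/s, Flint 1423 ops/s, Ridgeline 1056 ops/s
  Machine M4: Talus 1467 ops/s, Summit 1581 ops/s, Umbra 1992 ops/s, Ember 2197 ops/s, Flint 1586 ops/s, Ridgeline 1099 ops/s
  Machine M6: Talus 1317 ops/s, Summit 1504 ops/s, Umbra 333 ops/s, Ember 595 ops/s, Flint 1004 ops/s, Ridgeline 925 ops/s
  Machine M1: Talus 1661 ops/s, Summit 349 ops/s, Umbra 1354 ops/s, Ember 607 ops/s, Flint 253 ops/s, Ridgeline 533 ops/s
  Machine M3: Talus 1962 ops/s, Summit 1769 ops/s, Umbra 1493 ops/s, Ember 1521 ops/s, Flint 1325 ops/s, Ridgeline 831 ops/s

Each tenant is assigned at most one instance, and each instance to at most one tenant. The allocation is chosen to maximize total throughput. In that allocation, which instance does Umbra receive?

Umbra receives Machine M1.

Optimal: Talus→Machine M3 (1962 ops/s), Summit→Machine M5 (2251 ops/s), Umbra→Machine M1 (1354 ops/s), Ember→Machine M4 (2197 ops/s), Flint→Machine M6 (1004 ops/s), Ridgeline→Machine M7 (2327 ops/s) — total 1962+2251+1354+2197+1004+2327 = 11095 ops/s.
Column-greedy (each instance in turn goes to its best remaining tenant) gives 10771 ops/s, worse by 324.
Umbra's own top instance is Machine M7 (2204 ops/s), but forcing Umbra→Machine M7 and reassigning the rest optimally gives only 10563 ops/s — worse by 532.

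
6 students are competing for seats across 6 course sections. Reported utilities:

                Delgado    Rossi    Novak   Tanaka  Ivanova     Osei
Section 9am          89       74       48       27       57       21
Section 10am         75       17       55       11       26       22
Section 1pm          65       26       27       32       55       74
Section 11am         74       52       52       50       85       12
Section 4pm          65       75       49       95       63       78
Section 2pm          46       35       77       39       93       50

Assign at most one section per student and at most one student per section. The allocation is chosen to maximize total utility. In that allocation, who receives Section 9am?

Rossi receives Section 9am.

This is the linear assignment problem.
Optimal: Delgado→Section 10am (75 points), Rossi→Section 9am (74 points), Novak→Section 2pm (77 points), Tanaka→Section 4pm (95 points), Ivanova→Section 11am (85 points), Osei→Section 1pm (74 points) — total 75+74+77+95+85+74 = 480 points.
Row-greedy (each student in turn takes its best remaining section) gives 368 points, worse by 112.
Next-best assignment: Delgado→Section 11am, Rossi→Section 9am, Novak→Section 10am, Tanaka→Section 4pm, Ivanova→Section 2pm, Osei→Section 1pm = 465 points.
Rossi's own top section is Section 4pm (75 points), but forcing Rossi→Section 4pm and reassigning the rest optimally gives only 436 points — worse by 44.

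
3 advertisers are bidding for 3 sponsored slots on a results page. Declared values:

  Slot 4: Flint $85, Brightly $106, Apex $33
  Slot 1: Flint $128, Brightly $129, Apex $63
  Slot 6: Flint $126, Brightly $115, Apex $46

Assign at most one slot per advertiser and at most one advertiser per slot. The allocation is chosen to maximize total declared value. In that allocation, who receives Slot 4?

Brightly receives Slot 4.

Optimal: Flint→Slot 6 ($126), Brightly→Slot 4 ($106), Apex→Slot 1 ($63) — total 126+106+63 = $295.
Max-entry greedy (repeatedly take the single best remaining cell) gives $288, worse by 7.
Brightly's own top slot is Slot 1 ($129), but forcing Brightly→Slot 1 and reassigning the rest optimally gives only $288 — worse by 7.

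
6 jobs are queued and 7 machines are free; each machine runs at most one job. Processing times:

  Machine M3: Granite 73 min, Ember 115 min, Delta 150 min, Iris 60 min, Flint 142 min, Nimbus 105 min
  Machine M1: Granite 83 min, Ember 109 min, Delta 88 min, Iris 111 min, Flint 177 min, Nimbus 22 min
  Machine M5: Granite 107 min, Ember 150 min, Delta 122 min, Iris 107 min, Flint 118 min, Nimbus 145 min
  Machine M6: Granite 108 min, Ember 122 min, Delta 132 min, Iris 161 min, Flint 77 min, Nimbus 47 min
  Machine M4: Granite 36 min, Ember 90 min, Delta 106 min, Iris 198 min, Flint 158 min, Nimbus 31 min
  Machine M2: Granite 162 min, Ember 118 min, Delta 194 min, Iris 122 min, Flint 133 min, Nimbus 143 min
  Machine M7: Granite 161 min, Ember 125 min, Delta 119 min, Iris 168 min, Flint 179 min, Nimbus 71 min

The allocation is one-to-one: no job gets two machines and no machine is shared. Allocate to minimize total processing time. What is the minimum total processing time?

Min total: 432 min

Optimal: Granite→Machine M4 (36 min), Ember→Machine M2 (118 min), Delta→Machine M7 (119 min), Iris→Machine M3 (60 min), Flint→Machine M6 (77 min), Nimbus→Machine M1 (22 min) — total 36+118+119+60+77+22 = 432 min.
Row-greedy (each job in turn takes its cheapest remaining machine) gives 544 min, worse by 112.
Swapping Delta↔Flint (Delta→Machine M6 132 min, Flint→Machine M7 179 min) adds 115.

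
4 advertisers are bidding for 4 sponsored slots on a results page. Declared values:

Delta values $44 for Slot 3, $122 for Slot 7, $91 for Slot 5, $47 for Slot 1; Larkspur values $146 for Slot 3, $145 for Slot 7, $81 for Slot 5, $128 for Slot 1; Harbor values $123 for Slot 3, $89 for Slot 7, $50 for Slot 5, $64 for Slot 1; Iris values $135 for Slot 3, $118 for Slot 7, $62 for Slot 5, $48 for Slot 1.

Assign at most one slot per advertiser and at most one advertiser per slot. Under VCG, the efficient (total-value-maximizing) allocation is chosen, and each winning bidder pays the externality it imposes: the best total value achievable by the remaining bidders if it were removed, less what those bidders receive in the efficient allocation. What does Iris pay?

Efficient allocation: Delta→Slot 5 ($91), Larkspur→Slot 1 ($128), Harbor→Slot 3 ($123), Iris→Slot 7 ($118); total welfare W = $460.
Iris receives Slot 7 at value $118, so the others get W − 118 = $342.
Without Iris: best allocation of the remaining 3 bidders over all 4 slots is Delta→Slot 7 ($122), Larkspur→Slot 1 ($128), Harbor→Slot 3 ($123), total $373.
VCG payment = (others' best without Iris) − (others' welfare with Iris) = 373 − 342 = $31.

Iris pays $31.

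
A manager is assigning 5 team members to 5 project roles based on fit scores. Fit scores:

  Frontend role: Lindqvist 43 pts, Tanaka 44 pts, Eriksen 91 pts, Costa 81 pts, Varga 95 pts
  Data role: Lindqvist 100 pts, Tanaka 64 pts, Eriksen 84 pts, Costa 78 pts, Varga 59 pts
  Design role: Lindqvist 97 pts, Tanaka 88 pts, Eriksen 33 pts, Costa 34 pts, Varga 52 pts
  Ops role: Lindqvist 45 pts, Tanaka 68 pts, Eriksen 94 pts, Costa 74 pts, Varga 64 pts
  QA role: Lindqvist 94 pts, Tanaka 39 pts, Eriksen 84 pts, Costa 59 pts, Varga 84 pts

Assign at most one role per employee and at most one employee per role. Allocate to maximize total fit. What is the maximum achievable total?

Maximum total: 449 pts

Optimal: Lindqvist→QA role (94 pts), Tanaka→Design role (88 pts), Eriksen→Ops role (94 pts), Costa→Data role (78 pts), Varga→Frontend role (95 pts) — total 94+88+94+78+95 = 449 pts.
Next-best assignment: Lindqvist→Data role, Tanaka→Design role, Eriksen→Ops role, Costa→Frontend role, Varga→QA role = 447 pts.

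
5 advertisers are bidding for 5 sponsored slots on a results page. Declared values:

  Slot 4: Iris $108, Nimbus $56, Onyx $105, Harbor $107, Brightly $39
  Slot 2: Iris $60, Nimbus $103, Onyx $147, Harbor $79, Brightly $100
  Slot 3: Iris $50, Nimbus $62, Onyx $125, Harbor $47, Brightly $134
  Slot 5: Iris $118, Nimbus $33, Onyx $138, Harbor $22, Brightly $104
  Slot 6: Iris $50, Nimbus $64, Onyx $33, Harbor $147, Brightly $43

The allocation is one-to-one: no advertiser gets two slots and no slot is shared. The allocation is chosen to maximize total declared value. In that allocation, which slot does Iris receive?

Iris receives Slot 4.

Optimal: Iris→Slot 4 ($108), Nimbus→Slot 2 ($103), Onyx→Slot 5 ($138), Harbor→Slot 6 ($147), Brightly→Slot 3 ($134) — total 108+103+138+147+134 = $630.
Column-greedy (each slot in turn goes to its best remaining advertiser) gives $569, worse by 61.
Next-best assignment: Iris→Slot 5, Nimbus→Slot 2, Onyx→Slot 4, Harbor→Slot 6, Brightly→Slot 3 = $607.
Every other assignment is strictly worse.
Iris's own top slot is Slot 5 ($118), but forcing Iris→Slot 5 and reassigning the rest optimally gives only $607 — worse by 23.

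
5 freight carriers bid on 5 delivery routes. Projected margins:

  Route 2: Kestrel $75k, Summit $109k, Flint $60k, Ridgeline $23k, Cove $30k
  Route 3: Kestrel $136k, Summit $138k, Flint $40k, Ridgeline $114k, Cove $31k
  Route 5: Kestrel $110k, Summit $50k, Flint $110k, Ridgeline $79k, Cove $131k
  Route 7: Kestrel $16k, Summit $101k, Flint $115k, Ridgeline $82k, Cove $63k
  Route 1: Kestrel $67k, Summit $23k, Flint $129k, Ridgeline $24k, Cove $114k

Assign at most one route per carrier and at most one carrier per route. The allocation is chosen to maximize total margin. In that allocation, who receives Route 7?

Ridgeline receives Route 7.

Optimal: Kestrel→Route 3 ($136k), Summit→Route 2 ($109k), Flint→Route 1 ($129k), Ridgeline→Route 7 ($82k), Cove→Route 5 ($131k) — total 136+109+129+82+131 = $587k.
Max-entry greedy (repeatedly take the single best remaining cell) gives $555k, worse by 32.
Swapping Cove↔Flint (Cove→Route 1 $114k, Flint→Route 5 $110k) loses 36.
Every other assignment is strictly worse.
Ridgeline's own top route is Route 3 ($114k), but forcing Ridgeline→Route 3 and reassigning the rest optimally gives only $562k — worse by 25.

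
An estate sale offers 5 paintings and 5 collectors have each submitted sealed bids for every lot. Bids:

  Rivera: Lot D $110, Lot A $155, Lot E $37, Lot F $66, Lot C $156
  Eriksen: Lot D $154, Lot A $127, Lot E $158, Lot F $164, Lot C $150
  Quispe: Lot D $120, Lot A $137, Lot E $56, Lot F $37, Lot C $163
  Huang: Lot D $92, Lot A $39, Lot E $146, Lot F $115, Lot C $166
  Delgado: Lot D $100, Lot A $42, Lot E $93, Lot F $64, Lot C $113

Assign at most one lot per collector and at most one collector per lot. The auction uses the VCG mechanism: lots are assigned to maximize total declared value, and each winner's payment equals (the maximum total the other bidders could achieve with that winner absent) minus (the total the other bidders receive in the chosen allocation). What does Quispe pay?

Quispe pays $20.

Efficient allocation: Rivera→Lot A ($155), Eriksen→Lot F ($164), Quispe→Lot C ($163), Huang→Lot E ($146), Delgado→Lot D ($100); total welfare W = $728.
Quispe receives Lot C at value $163, so the others get W − 163 = $565.
Without Quispe: best allocation of the remaining 4 bidders over all 5 lots is Rivera→Lot A ($155), Eriksen→Lot F ($164), Huang→Lot C ($166), Delgado→Lot D ($100), total $585.
VCG payment = (others' best without Quispe) − (others' welfare with Quispe) = 585 − 565 = $20.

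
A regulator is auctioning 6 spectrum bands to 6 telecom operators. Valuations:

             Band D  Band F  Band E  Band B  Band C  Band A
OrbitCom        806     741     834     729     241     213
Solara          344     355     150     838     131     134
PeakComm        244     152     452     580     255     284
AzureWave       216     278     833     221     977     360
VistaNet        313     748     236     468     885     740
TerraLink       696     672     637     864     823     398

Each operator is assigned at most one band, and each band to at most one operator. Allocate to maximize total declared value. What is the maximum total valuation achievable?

This is a one-to-one assignment (maximum-weight bipartite matching).
Optimal: OrbitCom→Band D ($806M), Solara→Band B ($838M), PeakComm→Band E ($452M), AzureWave→Band C ($977M), VistaNet→Band A ($740M), TerraLink→Band F ($672M) — total 806+838+452+977+740+672 = $4485M.
Row-greedy (each operator in turn takes its best remaining band) gives $4377M, worse by 108.
Swapping AzureWave↔VistaNet (AzureWave→Band A $360M, VistaNet→Band C $885M) loses 472.
Every other assignment is strictly worse.

Maximum total: $4485M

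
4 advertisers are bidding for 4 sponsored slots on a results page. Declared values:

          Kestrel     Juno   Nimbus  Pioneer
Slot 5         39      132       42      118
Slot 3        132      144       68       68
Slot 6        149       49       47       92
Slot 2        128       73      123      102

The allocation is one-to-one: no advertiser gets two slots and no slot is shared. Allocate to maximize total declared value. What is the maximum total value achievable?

Maximum total: $534

Optimal: Kestrel→Slot 6 ($149), Juno→Slot 3 ($144), Nimbus→Slot 2 ($123), Pioneer→Slot 5 ($118) — total 149+144+123+118 = $534.
Column-greedy (each slot in turn goes to its best remaining advertiser) gives $479, worse by 55.
Next-best assignment: Kestrel→Slot 3, Juno→Slot 5, Nimbus→Slot 2, Pioneer→Slot 6 = $479.
Swapping Pioneer↔Juno (Pioneer→Slot 3 $68, Juno→Slot 5 $132) loses 62.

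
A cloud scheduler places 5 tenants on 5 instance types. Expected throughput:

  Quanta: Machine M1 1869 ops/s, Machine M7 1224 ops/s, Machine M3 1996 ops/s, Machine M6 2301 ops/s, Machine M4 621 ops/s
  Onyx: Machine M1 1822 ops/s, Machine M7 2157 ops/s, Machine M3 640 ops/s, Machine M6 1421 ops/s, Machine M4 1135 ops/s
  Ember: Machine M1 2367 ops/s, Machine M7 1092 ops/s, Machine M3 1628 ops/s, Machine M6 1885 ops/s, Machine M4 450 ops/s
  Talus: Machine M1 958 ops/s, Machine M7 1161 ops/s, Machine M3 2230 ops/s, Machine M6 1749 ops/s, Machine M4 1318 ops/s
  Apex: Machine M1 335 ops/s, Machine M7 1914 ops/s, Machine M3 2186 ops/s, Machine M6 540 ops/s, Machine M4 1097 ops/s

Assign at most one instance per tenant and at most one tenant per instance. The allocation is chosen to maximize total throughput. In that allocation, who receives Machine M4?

Optimal: Quanta→Machine M6 (2301 ops/s), Onyx→Machine M7 (2157 ops/s), Ember→Machine M1 (2367 ops/s), Talus→Machine M4 (1318 ops/s), Apex→Machine M3 (2186 ops/s) — total 2301+2157+2367+1318+2186 = 10329 ops/s.
Column-greedy (each instance in turn goes to its best remaining tenant) gives 10152 ops/s, worse by 177.
Next-best assignment: Quanta→Machine M6, Onyx→Machine M7, Ember→Machine M1, Talus→Machine M3, Apex→Machine M4 = 10152 ops/s.
Swapping Talus↔Apex (Talus→Machine M3 2230 ops/s, Apex→Machine M4 1097 ops/s) loses 177.
Talus's own top instance is Machine M3 (2230 ops/s), but forcing Talus→Machine M3 and reassigning the rest optimally gives only 10152 ops/s — worse by 177.

Talus receives Machine M4.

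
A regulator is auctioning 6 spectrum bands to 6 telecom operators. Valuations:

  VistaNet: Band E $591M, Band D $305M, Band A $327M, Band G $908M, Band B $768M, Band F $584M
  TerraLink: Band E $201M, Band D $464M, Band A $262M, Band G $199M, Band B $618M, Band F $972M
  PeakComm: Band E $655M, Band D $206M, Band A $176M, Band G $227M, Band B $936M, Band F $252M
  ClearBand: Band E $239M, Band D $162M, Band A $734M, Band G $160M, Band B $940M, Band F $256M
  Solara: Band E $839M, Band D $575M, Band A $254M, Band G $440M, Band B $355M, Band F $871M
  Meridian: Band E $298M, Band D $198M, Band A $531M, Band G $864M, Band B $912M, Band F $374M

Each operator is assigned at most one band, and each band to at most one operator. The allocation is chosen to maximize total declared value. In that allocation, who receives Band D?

This is a one-to-one assignment (maximum-weight bipartite matching).
Optimal: VistaNet→Band G ($908M), TerraLink→Band F ($972M), PeakComm→Band E ($655M), ClearBand→Band A ($734M), Solara→Band D ($575M), Meridian→Band B ($912M) — total 908+972+655+734+575+912 = $4756M.
Column-greedy (each band in turn goes to its best remaining operator) gives $4255M, worse by 501.
Next-best assignment: VistaNet→Band E, TerraLink→Band F, PeakComm→Band B, ClearBand→Band A, Solara→Band D, Meridian→Band G = $4672M.
Swapping Meridian↔ClearBand (Meridian→Band A $531M, ClearBand→Band B $940M) loses 175.
Solara's own top band is Band F ($871M), but forcing Solara→Band F and reassigning the rest optimally gives only $4544M — worse by 212.

Solara receives Band D.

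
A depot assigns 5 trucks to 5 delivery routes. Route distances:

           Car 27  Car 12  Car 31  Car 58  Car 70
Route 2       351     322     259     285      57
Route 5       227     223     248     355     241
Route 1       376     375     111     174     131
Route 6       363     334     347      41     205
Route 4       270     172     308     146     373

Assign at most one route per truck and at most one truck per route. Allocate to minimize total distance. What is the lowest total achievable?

Minimum total: 608 km

Optimal: Car 27→Route 5 (227 km), Car 12→Route 4 (172 km), Car 31→Route 1 (111 km), Car 58→Route 6 (41 km), Car 70→Route 2 (57 km) — total 227+172+111+41+57 = 608 km.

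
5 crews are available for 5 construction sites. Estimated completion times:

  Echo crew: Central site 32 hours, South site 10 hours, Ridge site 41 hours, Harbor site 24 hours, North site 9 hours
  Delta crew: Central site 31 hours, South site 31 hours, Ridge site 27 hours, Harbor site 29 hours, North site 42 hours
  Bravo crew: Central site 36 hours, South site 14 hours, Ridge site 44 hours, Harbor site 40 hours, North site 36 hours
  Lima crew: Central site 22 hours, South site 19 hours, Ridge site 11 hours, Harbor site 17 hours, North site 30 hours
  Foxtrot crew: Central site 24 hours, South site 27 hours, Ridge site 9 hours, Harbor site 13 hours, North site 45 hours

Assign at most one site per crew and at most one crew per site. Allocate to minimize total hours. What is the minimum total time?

Min total: 78 hours

Optimal: Echo crew→North site (9 hours), Delta crew→Central site (31 hours), Bravo crew→South site (14 hours), Lima crew→Ridge site (11 hours), Foxtrot crew→Harbor site (13 hours) — total 9+31+14+11+13 = 78 hours.
Row-greedy (each crew in turn takes its cheapest remaining site) gives 91 hours, worse by 13.
Swapping Delta crew↔Bravo crew (Delta crew→South site 31 hours, Bravo crew→Central site 36 hours) adds 22.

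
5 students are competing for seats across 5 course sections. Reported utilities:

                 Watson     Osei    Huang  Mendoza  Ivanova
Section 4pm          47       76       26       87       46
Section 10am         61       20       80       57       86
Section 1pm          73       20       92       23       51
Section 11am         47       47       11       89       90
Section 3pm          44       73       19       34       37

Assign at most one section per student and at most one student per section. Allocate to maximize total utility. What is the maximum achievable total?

Optimal: Watson→Section 10am (61 points), Osei→Section 3pm (73 points), Huang→Section 1pm (92 points), Mendoza→Section 4pm (87 points), Ivanova→Section 11am (90 points) — total 61+73+92+87+90 = 403 points.
Checked against all permutations: 403 points is optimal.

Maximum total: 403 points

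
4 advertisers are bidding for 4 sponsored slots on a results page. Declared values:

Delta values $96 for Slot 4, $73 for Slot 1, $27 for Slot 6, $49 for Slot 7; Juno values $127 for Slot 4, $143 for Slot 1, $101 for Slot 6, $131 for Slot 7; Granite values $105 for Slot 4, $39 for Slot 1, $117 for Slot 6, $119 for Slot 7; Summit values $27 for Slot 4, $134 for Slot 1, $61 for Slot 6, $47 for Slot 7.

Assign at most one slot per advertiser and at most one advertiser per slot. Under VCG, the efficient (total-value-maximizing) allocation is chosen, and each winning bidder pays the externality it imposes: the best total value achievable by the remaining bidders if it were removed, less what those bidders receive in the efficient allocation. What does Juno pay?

Juno pays $2.

Efficient allocation: Delta→Slot 4 ($96), Juno→Slot 7 ($131), Granite→Slot 6 ($117), Summit→Slot 1 ($134); total welfare W = $478.
Juno receives Slot 7 at value $131, so the others get W − 131 = $347.
Without Juno: best allocation of the remaining 3 bidders over all 4 slots is Delta→Slot 4 ($96), Granite→Slot 7 ($119), Summit→Slot 1 ($134), total $349.
VCG payment = (others' best without Juno) − (others' welfare with Juno) = 349 − 347 = $2.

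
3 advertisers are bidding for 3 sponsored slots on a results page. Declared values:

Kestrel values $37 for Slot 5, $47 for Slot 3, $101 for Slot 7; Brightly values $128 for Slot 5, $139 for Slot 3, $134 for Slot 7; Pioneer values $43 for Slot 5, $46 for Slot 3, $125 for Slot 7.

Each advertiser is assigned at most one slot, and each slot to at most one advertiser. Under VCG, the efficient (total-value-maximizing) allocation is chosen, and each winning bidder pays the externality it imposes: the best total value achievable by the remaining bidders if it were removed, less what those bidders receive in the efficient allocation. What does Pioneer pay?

Efficient allocation: Kestrel→Slot 5 ($37), Brightly→Slot 3 ($139), Pioneer→Slot 7 ($125); total welfare W = $301.
Pioneer receives Slot 7 at value $125, so the others get W − 125 = $176.
Without Pioneer: best allocation of the remaining 2 bidders over all 3 slots is Kestrel→Slot 7 ($101), Brightly→Slot 3 ($139), total $240.
VCG payment = (others' best without Pioneer) − (others' welfare with Pioneer) = 240 − 176 = $64.

Pioneer pays $64.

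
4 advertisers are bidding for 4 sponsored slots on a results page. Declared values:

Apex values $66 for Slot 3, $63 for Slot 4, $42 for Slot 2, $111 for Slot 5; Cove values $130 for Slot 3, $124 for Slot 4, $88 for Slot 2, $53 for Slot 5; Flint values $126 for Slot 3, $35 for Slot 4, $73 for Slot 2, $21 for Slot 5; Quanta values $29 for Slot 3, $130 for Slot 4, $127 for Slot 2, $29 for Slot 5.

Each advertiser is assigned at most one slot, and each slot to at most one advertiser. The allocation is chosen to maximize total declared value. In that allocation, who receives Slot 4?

Optimal: Apex→Slot 5 ($111), Cove→Slot 4 ($124), Flint→Slot 3 ($126), Quanta→Slot 2 ($127) — total 111+124+126+127 = $488.
Max-entry greedy (repeatedly take the single best remaining cell) gives $444, worse by 44.
Cove's own top slot is Slot 3 ($130), but forcing Cove→Slot 3 and reassigning the rest optimally gives only $444 — worse by 44.

Cove receives Slot 4.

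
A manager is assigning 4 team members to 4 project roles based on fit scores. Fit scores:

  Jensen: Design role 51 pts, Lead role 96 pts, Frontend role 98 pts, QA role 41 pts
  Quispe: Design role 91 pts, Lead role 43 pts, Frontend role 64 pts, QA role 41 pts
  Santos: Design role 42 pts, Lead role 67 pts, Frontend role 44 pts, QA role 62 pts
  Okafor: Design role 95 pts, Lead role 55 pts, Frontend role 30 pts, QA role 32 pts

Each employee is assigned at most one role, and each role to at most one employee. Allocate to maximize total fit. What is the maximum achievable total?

Optimal: Jensen→Lead role (96 pts), Quispe→Frontend role (64 pts), Santos→QA role (62 pts), Okafor→Design role (95 pts) — total 96+64+62+95 = 317 pts.
Max-entry greedy (repeatedly take the single best remaining cell) gives 301 pts, worse by 16.
Swapping Jensen↔Santos (Jensen→QA role 41 pts, Santos→Lead role 67 pts) loses 50.
No other one-to-one assignment exceeds 317 pts.

Max total: 317 pts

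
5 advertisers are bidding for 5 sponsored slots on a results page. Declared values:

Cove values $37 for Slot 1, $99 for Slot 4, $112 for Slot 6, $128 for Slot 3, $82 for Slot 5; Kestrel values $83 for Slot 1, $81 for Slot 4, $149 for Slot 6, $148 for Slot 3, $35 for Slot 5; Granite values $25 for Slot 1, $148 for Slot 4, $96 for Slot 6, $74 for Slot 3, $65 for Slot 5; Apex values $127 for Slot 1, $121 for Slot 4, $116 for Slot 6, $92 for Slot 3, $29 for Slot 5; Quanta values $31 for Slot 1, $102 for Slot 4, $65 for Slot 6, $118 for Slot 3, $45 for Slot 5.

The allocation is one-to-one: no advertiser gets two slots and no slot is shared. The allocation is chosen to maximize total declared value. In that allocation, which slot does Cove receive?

Optimal: Cove→Slot 5 ($82), Kestrel→Slot 6 ($149), Granite→Slot 4 ($148), Apex→Slot 1 ($127), Quanta→Slot 3 ($118) — total 82+149+148+127+118 = $624.
Column-greedy (each slot in turn goes to its best remaining advertiser) gives $597, worse by 27.
Swapping Kestrel↔Apex (Kestrel→Slot 1 $83, Apex→Slot 6 $116) loses 77.
Checked against all permutations: $624 is optimal.
Cove's own top slot is Slot 3 ($128), but forcing Cove→Slot 3 and reassigning the rest optimally gives only $597 — worse by 27.

Cove receives Slot 5.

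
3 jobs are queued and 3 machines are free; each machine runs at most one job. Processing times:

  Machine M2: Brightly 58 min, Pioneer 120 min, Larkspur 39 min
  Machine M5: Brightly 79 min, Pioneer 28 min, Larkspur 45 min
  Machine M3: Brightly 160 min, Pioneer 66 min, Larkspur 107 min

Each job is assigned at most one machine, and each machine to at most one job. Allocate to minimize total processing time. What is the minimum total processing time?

Optimal: Brightly→Machine M2 (58 min), Pioneer→Machine M3 (66 min), Larkspur→Machine M5 (45 min) — total 58+66+45 = 169 min.
Column-greedy (each machine in turn goes to its cheapest remaining job) gives 227 min, worse by 58.
Every other assignment is strictly worse.

Min total: 169 min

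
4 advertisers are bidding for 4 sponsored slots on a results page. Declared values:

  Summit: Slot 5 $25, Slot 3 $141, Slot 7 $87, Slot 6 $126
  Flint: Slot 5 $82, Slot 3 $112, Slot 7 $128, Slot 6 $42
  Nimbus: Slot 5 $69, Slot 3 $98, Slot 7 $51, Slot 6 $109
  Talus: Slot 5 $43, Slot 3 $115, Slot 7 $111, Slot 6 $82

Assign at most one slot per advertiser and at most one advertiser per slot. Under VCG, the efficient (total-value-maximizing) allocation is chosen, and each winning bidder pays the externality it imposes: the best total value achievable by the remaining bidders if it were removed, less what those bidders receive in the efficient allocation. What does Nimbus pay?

Efficient allocation: Summit→Slot 3 ($141), Flint→Slot 5 ($82), Nimbus→Slot 6 ($109), Talus→Slot 7 ($111); total welfare W = $443.
Nimbus receives Slot 6 at value $109, so the others get W − 109 = $334.
Without Nimbus: best allocation of the remaining 3 bidders over all 4 slots is Summit→Slot 6 ($126), Flint→Slot 7 ($128), Talus→Slot 3 ($115), total $369.
VCG payment = (others' best without Nimbus) − (others' welfare with Nimbus) = 369 − 334 = $35.

Nimbus pays $35.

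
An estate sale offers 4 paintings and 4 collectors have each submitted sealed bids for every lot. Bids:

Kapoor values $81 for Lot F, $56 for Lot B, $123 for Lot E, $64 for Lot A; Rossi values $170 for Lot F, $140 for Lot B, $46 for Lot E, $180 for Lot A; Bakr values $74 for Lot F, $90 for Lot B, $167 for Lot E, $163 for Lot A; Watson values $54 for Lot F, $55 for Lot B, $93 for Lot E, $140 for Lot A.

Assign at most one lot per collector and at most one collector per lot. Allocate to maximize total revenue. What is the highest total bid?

This is a one-to-one assignment (maximum-weight bipartite matching).
Optimal: Kapoor→Lot B ($56), Rossi→Lot F ($170), Bakr→Lot E ($167), Watson→Lot A ($140) — total 56+170+167+140 = $533.
Max-entry greedy (repeatedly take the single best remaining cell) gives $483, worse by 50.
Next-best assignment: Kapoor→Lot F, Rossi→Lot B, Bakr→Lot E, Watson→Lot A = $528.

Maximum total: $533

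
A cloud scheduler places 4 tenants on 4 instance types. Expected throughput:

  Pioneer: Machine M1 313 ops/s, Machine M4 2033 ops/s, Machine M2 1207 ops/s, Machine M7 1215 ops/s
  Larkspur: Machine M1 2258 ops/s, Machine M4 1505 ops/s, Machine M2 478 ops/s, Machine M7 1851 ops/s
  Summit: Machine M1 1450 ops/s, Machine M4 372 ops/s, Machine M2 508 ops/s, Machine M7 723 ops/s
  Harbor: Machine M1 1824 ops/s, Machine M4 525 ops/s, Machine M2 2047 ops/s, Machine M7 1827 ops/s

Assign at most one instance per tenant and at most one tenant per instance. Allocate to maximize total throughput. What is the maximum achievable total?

Optimal: Pioneer→Machine M4 (2033 ops/s), Larkspur→Machine M7 (1851 ops/s), Summit→Machine M1 (1450 ops/s), Harbor→Machine M2 (2047 ops/s) — total 2033+1851+1450+2047 = 7381 ops/s.
Row-greedy (each tenant in turn takes its best remaining instance) gives 7061 ops/s, worse by 320.
Next-best assignment: Pioneer→Machine M4, Larkspur→Machine M1, Summit→Machine M7, Harbor→Machine M2 = 7061 ops/s.
Checked against all permutations: 7381 ops/s is optimal.

Maximum total: 7381 ops/s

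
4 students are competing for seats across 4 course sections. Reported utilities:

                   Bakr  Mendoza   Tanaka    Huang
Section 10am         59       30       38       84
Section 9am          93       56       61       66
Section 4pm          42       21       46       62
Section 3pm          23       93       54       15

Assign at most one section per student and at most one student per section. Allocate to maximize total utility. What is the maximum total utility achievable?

Maximum total: 316 points

Optimal: Bakr→Section 9am (93 points), Mendoza→Section 3pm (93 points), Tanaka→Section 4pm (46 points), Huang→Section 10am (84 points) — total 93+93+46+84 = 316 points.
Checked against all permutations: 316 points is optimal.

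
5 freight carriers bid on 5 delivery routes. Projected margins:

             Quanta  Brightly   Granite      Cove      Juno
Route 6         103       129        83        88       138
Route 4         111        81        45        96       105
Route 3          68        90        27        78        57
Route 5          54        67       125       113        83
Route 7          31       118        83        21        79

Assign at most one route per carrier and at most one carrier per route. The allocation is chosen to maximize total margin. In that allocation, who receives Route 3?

Optimal: Quanta→Route 4 ($111k), Brightly→Route 7 ($118k), Granite→Route 5 ($125k), Cove→Route 3 ($78k), Juno→Route 6 ($138k) — total 111+118+125+78+138 = $570k.
Row-greedy (each carrier in turn takes its best remaining route) gives $522k, worse by 48.
Next-best assignment: Quanta→Route 3, Brightly→Route 7, Granite→Route 5, Cove→Route 4, Juno→Route 6 = $545k.
No other one-to-one assignment exceeds $570k.
Cove's own top route is Route 5 ($113k), but forcing Cove→Route 5 and reassigning the rest optimally gives only $535k — worse by 35.

Cove receives Route 3.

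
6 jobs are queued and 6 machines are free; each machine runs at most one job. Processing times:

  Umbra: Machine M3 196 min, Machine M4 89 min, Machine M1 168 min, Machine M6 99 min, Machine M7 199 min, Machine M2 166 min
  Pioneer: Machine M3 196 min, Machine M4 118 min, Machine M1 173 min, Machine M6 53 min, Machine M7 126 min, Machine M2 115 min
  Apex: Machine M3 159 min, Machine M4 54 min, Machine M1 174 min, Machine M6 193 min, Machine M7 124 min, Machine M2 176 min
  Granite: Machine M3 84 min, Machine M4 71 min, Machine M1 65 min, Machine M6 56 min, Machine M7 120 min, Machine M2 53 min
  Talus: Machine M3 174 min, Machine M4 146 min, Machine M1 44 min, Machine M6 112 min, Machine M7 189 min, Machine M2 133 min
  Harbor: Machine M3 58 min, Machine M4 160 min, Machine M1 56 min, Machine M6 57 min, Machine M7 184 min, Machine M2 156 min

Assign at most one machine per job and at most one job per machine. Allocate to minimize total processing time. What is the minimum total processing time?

Optimal: Umbra→Machine M4 (89 min), Pioneer→Machine M6 (53 min), Apex→Machine M7 (124 min), Granite→Machine M2 (53 min), Talus→Machine M1 (44 min), Harbor→Machine M3 (58 min) — total 89+53+124+53+44+58 = 421 min.
Column-greedy (each machine in turn goes to its cheapest remaining job) gives 495 min, worse by 74.
Checked against all permutations: 421 min is optimal.

Minimum total: 421 min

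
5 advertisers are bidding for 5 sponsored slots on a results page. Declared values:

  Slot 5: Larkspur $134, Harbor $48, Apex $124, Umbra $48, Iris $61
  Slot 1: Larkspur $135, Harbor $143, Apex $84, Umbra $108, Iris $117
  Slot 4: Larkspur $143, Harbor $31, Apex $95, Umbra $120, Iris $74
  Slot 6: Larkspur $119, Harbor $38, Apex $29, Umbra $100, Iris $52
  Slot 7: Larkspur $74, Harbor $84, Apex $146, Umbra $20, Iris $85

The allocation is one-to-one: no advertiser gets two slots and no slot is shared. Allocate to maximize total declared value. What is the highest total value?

This is a one-to-one assignment (maximum-weight bipartite matching).
Optimal: Larkspur→Slot 5 ($134), Harbor→Slot 1 ($143), Apex→Slot 7 ($146), Umbra→Slot 6 ($100), Iris→Slot 4 ($74) — total 134+143+146+100+74 = $597.
Row-greedy (each advertiser in turn takes its best remaining slot) gives $593, worse by 4.
Next-best assignment: Larkspur→Slot 5, Harbor→Slot 1, Apex→Slot 7, Umbra→Slot 4, Iris→Slot 6 = $595.

Max total: $597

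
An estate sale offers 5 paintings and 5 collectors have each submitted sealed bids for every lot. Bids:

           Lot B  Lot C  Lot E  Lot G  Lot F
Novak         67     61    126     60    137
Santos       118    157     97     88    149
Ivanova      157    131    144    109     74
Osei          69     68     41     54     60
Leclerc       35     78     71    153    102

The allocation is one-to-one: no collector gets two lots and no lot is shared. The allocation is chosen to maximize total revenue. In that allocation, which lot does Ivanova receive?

Optimal: Novak→Lot F ($137), Santos→Lot C ($157), Ivanova→Lot E ($144), Osei→Lot B ($69), Leclerc→Lot G ($153) — total 137+157+144+69+153 = $660.
Max-entry greedy (repeatedly take the single best remaining cell) gives $645, worse by 15.
Next-best assignment: Novak→Lot E, Santos→Lot C, Ivanova→Lot B, Osei→Lot F, Leclerc→Lot G = $653.
Swapping Ivanova↔Osei (Ivanova→Lot B $157, Osei→Lot E $41) loses 15.
Checked against all permutations: $660 is optimal.
Ivanova's own top lot is Lot B ($157), but forcing Ivanova→Lot B and reassigning the rest optimally gives only $653 — worse by 7.

Ivanova receives Lot E.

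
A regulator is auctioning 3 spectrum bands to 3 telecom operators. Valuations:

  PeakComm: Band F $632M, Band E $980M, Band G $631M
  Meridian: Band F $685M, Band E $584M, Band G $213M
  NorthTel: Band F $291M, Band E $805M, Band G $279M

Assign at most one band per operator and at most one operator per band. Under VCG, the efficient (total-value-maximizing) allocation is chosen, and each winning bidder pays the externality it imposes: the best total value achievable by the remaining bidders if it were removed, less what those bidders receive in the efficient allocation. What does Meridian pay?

Meridian pays $1M.

Efficient allocation: PeakComm→Band G ($631M), Meridian→Band F ($685M), NorthTel→Band E ($805M); total welfare W = $2121M.
Meridian receives Band F at value $685M, so the others get W − 685 = $1436M.
Without Meridian: best allocation of the remaining 2 bidders over all 3 bands is PeakComm→Band F ($632M), NorthTel→Band E ($805M), total $1437M.
VCG payment = (others' best without Meridian) − (others' welfare with Meridian) = 1437 − 1436 = $1M.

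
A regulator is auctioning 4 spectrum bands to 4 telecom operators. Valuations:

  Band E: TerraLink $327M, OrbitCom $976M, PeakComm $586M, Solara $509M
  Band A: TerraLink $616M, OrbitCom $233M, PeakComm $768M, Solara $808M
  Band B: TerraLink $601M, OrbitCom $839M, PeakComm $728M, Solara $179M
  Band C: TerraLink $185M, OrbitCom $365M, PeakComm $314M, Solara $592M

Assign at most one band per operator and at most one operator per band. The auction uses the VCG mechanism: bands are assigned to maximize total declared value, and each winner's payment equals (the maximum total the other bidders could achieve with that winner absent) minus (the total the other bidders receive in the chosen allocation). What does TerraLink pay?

Efficient allocation: TerraLink→Band B ($601M), OrbitCom→Band E ($976M), PeakComm→Band A ($768M), Solara→Band C ($592M); total welfare W = $2937M.
TerraLink receives Band B at value $601M, so the others get W − 601 = $2336M.
Without TerraLink: best allocation of the remaining 3 bidders over all 4 bands is OrbitCom→Band E ($976M), PeakComm→Band B ($728M), Solara→Band A ($808M), total $2512M.
VCG payment = (others' best without TerraLink) − (others' welfare with TerraLink) = 2512 − 2336 = $176M.

TerraLink pays $176M.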